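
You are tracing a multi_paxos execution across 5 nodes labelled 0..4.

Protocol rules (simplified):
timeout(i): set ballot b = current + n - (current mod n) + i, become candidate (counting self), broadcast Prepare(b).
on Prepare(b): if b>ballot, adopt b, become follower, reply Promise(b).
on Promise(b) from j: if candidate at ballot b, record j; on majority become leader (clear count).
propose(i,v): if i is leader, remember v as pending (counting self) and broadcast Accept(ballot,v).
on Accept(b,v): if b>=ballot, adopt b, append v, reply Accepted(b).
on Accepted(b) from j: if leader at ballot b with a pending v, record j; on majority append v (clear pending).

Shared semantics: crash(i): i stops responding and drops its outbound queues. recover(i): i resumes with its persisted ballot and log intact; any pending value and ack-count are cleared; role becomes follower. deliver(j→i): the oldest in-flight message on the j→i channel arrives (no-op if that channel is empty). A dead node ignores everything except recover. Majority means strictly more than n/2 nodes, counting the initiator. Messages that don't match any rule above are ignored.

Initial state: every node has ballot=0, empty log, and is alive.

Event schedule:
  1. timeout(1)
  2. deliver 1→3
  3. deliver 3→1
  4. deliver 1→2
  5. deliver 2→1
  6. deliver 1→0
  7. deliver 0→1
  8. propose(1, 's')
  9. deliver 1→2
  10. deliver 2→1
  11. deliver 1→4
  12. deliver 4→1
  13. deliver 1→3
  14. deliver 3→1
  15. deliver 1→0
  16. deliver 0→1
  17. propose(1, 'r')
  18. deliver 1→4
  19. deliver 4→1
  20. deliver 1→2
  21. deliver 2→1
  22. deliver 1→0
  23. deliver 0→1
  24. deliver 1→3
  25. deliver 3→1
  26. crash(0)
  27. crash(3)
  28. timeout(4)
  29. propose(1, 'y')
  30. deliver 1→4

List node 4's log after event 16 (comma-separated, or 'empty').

empty

[1] timeout(1) → N1(cand b6 [-])
[2] deliver 1→3 → N3(foll b6 [-])
[3] deliver 3→1 → ∅
[4] deliver 1→2 → N2(foll b6 [-])
[5] deliver 2→1 → N1(lead b6 [-])
[6] deliver 1→0 → N0(foll b6 [-])
[7] deliver 0→1 → ∅
[8] propose(1,'s') → ∅
[9] deliver 1→2 → N2(foll b6 [s])
[10] deliver 2→1 → ∅
[11] deliver 1→4 → N4(foll b6 [-])
[12] deliver 4→1 → ∅
[13] deliver 1→3 → N3(foll b6 [s])
[14] deliver 3→1 → N1(lead b6 [s])
[15] deliver 1→0 → N0(foll b6 [s])
[16] deliver 0→1 → ∅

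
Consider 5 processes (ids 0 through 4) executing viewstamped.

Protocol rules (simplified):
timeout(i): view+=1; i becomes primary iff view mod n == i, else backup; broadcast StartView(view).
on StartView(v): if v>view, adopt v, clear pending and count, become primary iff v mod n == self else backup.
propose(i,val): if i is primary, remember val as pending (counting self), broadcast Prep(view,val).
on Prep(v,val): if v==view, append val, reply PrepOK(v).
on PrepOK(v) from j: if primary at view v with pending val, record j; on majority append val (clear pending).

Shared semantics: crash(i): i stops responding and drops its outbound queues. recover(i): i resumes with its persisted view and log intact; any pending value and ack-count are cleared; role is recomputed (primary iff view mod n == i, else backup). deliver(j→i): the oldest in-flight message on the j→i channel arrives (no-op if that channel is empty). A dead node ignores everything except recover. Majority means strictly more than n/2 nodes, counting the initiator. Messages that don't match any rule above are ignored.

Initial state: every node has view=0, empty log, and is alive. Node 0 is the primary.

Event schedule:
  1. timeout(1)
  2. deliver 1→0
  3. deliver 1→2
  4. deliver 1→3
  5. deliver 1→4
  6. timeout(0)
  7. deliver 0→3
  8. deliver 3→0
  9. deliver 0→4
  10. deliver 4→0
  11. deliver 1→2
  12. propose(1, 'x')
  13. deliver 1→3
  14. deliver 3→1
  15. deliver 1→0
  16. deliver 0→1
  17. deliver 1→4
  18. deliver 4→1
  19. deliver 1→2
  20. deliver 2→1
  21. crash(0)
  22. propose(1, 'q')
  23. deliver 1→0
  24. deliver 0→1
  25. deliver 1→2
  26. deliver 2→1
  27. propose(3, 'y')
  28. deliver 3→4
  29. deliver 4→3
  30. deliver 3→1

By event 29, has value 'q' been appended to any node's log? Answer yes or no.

e1 timeout(1): 1[prim,v=1,-]
e2 deliver 1→0: 0[back,v=1,-]
e3 deliver 1→2: 2[back,v=1,-]
e4 deliver 1→3: 3[back,v=1,-]
e5 deliver 1→4: 4[back,v=1,-]
e6 timeout(0): 0[back,v=2,-]
e7 deliver 0→3: 3[back,v=2,-]
e8 deliver 3→0: ·
e9 deliver 0→4: 4[back,v=2,-]
e10 deliver 4→0: ·
e11 deliver 1→2: ·
e12 propose(1,'x'): ·
e13 deliver 1→3: ·
e14 deliver 3→1: ·
e15 deliver 1→0: ·
e16 deliver 0→1: 1[back,v=2,-]
e17 deliver 1→4: ·
e18 deliver 4→1: ·
e19 deliver 1→2: 2[back,v=1,x]
e20 deliver 2→1: ·
e21 crash(0): 0[✗back,v=2,-]
e22 propose(1,'q'): ·
e23 deliver 1→0: ·
e24 deliver 0→1: ·
e25 deliver 1→2: ·
e26 deliver 2→1: ·
e27 propose(3,'y'): ·
e28 deliver 3→4: ·
e29 deliver 4→3: ·

no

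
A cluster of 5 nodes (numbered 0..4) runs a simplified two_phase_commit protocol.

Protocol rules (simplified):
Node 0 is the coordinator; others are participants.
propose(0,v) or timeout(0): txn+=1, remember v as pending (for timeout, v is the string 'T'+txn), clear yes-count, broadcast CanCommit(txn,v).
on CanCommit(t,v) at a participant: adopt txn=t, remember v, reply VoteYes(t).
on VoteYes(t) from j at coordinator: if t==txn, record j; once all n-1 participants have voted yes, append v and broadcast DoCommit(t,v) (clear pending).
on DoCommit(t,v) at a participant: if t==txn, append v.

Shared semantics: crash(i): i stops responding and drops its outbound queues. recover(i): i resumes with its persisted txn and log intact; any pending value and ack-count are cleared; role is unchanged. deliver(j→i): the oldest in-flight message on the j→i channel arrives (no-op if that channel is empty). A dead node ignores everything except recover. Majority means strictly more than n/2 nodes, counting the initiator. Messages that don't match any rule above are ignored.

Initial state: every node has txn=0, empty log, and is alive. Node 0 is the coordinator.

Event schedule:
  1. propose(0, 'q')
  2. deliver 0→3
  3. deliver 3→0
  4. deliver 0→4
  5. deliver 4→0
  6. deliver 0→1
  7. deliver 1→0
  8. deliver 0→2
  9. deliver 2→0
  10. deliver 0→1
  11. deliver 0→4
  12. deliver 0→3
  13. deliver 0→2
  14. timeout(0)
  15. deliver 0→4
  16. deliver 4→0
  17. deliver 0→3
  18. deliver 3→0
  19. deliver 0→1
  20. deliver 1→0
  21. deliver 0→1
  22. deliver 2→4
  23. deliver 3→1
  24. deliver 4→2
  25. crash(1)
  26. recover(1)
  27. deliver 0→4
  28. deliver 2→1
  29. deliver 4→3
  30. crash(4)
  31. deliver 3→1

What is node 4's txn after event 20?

e1 propose(0,'q'): 0[coor,t=1,-]
e2 deliver 0→3: 3[part,t=1,-]
e3 deliver 3→0: ·
e4 deliver 0→4: 4[part,t=1,-]
e5 deliver 4→0: ·
e6 deliver 0→1: 1[part,t=1,-]
e7 deliver 1→0: ·
e8 deliver 0→2: 2[part,t=1,-]
e9 deliver 2→0: 0[coor,t=1,q]
e10 deliver 0→1: 1[part,t=1,q]
e11 deliver 0→4: 4[part,t=1,q]
e12 deliver 0→3: 3[part,t=1,q]
e13 deliver 0→2: 2[part,t=1,q]
e14 timeout(0): 0[coor,t=2,q]
e15 deliver 0→4: 4[part,t=2,q]
e16 deliver 4→0: ·
e17 deliver 0→3: 3[part,t=2,q]
e18 deliver 3→0: ·
e19 deliver 0→1: 1[part,t=2,q]
e20 deliver 1→0: ·

2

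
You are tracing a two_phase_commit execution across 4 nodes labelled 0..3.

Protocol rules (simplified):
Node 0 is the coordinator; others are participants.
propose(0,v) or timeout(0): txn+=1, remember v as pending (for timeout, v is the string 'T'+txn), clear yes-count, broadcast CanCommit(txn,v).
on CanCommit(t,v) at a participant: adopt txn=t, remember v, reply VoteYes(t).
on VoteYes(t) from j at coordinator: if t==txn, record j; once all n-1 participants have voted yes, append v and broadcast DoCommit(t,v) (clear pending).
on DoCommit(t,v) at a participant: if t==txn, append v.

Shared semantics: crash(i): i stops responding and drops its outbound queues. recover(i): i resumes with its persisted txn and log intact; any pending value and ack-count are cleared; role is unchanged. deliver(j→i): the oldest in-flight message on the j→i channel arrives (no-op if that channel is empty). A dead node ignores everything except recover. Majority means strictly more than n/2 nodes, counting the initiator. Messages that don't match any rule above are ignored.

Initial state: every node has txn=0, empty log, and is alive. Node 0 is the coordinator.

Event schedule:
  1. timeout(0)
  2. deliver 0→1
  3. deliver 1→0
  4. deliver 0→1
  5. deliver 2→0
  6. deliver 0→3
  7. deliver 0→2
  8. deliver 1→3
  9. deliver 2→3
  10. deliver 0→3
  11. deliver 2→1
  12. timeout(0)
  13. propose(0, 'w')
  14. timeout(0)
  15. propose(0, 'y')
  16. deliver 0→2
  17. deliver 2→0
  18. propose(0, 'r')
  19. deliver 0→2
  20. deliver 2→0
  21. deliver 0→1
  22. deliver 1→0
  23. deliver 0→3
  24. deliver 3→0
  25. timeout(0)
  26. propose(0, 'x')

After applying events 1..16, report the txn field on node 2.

2

1. timeout(0):  <0:coor t1 ->
2. deliver 0→1:  <1:part t1 ->
3. deliver 1→0:  nop
4. deliver 0→1:  nop
5. deliver 2→0:  nop
6. deliver 0→3:  <3:part t1 ->
7. deliver 0→2:  <2:part t1 ->
8. deliver 1→3:  nop
9. deliver 2→3:  nop
10. deliver 0→3:  nop
11. deliver 2→1:  nop
12. timeout(0):  <0:coor t2 ->
13. propose(0,'w'):  <0:coor t3 ->
14. timeout(0):  <0:coor t4 ->
15. propose(0,'y'):  <0:coor t5 ->
16. deliver 0→2:  <2:part t2 ->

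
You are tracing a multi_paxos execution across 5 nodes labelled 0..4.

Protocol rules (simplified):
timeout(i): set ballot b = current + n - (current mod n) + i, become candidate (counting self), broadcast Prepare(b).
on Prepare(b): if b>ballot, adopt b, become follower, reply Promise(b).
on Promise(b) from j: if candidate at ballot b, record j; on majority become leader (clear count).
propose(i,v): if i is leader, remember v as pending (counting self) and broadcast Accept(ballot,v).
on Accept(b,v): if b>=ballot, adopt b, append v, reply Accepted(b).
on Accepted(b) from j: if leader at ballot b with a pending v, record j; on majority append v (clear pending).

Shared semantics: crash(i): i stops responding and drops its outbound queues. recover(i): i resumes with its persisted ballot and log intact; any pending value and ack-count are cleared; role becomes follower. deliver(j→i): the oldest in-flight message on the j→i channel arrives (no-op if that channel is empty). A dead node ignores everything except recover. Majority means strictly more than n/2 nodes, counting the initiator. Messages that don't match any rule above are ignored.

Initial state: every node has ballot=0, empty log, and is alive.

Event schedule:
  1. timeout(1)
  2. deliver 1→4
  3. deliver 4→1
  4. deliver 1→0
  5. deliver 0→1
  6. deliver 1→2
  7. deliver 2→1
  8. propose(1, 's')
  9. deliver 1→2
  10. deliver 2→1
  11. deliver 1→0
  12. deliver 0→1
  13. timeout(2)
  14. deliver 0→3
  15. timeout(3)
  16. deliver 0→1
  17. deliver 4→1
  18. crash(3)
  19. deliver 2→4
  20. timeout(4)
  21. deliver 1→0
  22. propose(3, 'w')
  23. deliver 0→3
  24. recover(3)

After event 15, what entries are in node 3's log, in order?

[1] timeout(1) → N1(cand b6 [-])
[2] deliver 1→4 → N4(foll b6 [-])
[3] deliver 4→1 → ∅
[4] deliver 1→0 → N0(foll b6 [-])
[5] deliver 0→1 → N1(lead b6 [-])
[6] deliver 1→2 → N2(foll b6 [-])
[7] deliver 2→1 → ∅
[8] propose(1,'s') → ∅
[9] deliver 1→2 → N2(foll b6 [s])
[10] deliver 2→1 → ∅
[11] deliver 1→0 → N0(foll b6 [s])
[12] deliver 0→1 → N1(lead b6 [s])
[13] timeout(2) → N2(cand b12 [s])
[14] deliver 0→3 → ∅
[15] timeout(3) → N3(cand b8 [-])

empty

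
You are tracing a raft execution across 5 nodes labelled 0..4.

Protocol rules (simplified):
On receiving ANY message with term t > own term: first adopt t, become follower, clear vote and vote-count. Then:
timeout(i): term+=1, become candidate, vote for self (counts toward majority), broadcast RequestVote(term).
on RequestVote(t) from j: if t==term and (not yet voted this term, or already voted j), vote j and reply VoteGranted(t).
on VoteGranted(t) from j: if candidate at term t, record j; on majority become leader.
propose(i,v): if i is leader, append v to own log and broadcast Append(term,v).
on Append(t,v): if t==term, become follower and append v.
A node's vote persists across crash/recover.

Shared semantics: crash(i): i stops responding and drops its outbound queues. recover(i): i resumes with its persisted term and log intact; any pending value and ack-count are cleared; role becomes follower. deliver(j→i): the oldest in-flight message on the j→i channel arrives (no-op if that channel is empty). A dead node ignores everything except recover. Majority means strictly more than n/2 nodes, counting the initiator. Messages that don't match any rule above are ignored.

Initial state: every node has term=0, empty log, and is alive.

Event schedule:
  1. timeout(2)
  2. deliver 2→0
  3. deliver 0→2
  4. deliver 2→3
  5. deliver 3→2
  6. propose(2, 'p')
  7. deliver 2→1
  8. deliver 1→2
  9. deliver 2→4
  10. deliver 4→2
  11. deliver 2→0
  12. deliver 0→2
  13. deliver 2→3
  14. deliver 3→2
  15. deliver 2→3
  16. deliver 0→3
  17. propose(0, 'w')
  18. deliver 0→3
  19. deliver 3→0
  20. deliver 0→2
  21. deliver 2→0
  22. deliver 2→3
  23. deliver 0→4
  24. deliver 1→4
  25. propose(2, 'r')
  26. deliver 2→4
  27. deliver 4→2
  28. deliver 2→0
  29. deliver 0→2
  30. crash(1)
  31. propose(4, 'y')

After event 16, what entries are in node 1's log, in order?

step 1 timeout(2): 2={cand,t=1,log=-}
step 2 deliver 2→0: 0={foll,t=1,log=-}
step 3 deliver 0→2: —
step 4 deliver 2→3: 3={foll,t=1,log=-}
step 5 deliver 3→2: 2={lead,t=1,log=-}
step 6 propose(2,'p'): 2={lead,t=1,log=p}
step 7 deliver 2→1: 1={foll,t=1,log=-}
step 8 deliver 1→2: —
step 9 deliver 2→4: 4={foll,t=1,log=-}
step 10 deliver 4→2: —
step 11 deliver 2→0: 0={foll,t=1,log=p}
step 12 deliver 0→2: —
step 13 deliver 2→3: 3={foll,t=1,log=p}
step 14 deliver 3→2: —
step 15 deliver 2→3: —
step 16 deliver 0→3: —

empty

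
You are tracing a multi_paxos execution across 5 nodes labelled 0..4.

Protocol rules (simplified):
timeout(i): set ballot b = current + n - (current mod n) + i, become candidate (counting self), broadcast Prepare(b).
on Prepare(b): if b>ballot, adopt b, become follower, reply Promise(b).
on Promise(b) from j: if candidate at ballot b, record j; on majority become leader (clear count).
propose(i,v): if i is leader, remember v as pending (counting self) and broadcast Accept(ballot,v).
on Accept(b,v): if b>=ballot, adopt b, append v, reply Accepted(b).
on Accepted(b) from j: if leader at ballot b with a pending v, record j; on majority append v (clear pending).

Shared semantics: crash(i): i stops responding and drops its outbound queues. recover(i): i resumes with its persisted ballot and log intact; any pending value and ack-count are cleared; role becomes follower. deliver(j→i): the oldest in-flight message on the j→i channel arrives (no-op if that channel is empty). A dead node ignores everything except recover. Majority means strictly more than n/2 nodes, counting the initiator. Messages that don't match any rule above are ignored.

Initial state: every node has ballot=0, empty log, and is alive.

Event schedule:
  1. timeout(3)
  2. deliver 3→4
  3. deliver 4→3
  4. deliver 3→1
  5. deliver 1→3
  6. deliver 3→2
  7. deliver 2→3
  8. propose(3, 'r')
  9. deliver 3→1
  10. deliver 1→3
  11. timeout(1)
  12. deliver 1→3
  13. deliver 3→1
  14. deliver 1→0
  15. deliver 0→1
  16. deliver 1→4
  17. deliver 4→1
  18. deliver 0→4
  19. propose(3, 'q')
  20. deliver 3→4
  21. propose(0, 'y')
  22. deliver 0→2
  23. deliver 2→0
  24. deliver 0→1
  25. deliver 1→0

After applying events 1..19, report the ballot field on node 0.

after 1 — timeout(3): n3:cand/b8/[-]
after 2 — deliver 3→4: n4:foll/b8/[-]
after 3 — deliver 4→3: ·
after 4 — deliver 3→1: n1:foll/b8/[-]
after 5 — deliver 1→3: n3:lead/b8/[-]
after 6 — deliver 3→2: n2:foll/b8/[-]
after 7 — deliver 2→3: ·
after 8 — propose(3,'r'): ·
after 9 — deliver 3→1: n1:foll/b8/[r]
after 10 — deliver 1→3: ·
after 11 — timeout(1): n1:cand/b11/[r]
after 12 — deliver 1→3: n3:foll/b11/[-]
after 13 — deliver 3→1: ·
after 14 — deliver 1→0: n0:foll/b11/[-]
after 15 — deliver 0→1: n1:lead/b11/[r]
after 16 — deliver 1→4: n4:foll/b11/[-]
after 17 — deliver 4→1: ·
after 18 — deliver 0→4: ·
after 19 — propose(3,'q'): ·

11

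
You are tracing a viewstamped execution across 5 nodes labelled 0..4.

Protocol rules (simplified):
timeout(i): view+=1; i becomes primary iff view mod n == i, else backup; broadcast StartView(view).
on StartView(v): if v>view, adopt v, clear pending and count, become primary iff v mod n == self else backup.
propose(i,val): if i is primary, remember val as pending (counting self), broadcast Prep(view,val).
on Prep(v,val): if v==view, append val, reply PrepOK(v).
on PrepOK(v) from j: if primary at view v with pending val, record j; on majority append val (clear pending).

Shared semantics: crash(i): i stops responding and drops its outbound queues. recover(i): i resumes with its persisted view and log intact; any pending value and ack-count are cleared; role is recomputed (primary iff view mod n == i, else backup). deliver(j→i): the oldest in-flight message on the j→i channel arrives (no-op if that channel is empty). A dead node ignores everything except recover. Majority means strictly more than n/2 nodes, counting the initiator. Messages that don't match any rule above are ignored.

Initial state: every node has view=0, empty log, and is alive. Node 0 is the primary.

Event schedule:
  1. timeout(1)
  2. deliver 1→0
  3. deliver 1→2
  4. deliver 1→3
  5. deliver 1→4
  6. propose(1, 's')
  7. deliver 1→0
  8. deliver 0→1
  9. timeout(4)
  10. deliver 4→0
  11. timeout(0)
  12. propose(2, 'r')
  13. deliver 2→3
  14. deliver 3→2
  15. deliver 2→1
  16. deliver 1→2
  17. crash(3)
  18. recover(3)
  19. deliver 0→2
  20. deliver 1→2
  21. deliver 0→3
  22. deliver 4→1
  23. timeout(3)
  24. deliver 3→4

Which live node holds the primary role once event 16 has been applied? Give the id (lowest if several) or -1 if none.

1

step 1 timeout(1): 1={prim,v=1,log=-}
step 2 deliver 1→0: 0={back,v=1,log=-}
step 3 deliver 1→2: 2={back,v=1,log=-}
step 4 deliver 1→3: 3={back,v=1,log=-}
step 5 deliver 1→4: 4={back,v=1,log=-}
step 6 propose(1,'s'): —
step 7 deliver 1→0: 0={back,v=1,log=s}
step 8 deliver 0→1: —
step 9 timeout(4): 4={back,v=2,log=-}
step 10 deliver 4→0: 0={back,v=2,log=s}
step 11 timeout(0): 0={back,v=3,log=s}
step 12 propose(2,'r'): —
step 13 deliver 2→3: —
step 14 deliver 3→2: —
step 15 deliver 2→1: —
step 16 deliver 1→2: 2={back,v=1,log=s}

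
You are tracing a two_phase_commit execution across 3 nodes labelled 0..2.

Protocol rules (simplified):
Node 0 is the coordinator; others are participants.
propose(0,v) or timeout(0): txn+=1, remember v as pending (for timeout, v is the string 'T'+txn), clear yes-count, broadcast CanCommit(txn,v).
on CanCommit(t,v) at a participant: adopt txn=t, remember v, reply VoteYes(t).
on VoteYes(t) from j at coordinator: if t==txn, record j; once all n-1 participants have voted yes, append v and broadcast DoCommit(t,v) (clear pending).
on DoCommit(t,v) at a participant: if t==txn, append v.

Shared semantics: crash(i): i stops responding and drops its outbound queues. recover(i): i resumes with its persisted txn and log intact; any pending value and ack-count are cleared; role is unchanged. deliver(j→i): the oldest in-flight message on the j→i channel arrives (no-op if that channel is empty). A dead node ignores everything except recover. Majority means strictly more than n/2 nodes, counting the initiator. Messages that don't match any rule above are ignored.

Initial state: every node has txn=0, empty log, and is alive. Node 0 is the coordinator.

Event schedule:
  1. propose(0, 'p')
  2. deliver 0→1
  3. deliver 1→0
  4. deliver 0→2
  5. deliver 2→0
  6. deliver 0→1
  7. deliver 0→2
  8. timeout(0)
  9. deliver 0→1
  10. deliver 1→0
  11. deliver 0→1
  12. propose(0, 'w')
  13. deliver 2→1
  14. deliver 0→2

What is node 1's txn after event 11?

2

step 1 propose(0,'p'): 0={coor,t=1,log=-}
step 2 deliver 0→1: 1={part,t=1,log=-}
step 3 deliver 1→0: —
step 4 deliver 0→2: 2={part,t=1,log=-}
step 5 deliver 2→0: 0={coor,t=1,log=p}
step 6 deliver 0→1: 1={part,t=1,log=p}
step 7 deliver 0→2: 2={part,t=1,log=p}
step 8 timeout(0): 0={coor,t=2,log=p}
step 9 deliver 0→1: 1={part,t=2,log=p}
step 10 deliver 1→0: —
step 11 deliver 0→1: —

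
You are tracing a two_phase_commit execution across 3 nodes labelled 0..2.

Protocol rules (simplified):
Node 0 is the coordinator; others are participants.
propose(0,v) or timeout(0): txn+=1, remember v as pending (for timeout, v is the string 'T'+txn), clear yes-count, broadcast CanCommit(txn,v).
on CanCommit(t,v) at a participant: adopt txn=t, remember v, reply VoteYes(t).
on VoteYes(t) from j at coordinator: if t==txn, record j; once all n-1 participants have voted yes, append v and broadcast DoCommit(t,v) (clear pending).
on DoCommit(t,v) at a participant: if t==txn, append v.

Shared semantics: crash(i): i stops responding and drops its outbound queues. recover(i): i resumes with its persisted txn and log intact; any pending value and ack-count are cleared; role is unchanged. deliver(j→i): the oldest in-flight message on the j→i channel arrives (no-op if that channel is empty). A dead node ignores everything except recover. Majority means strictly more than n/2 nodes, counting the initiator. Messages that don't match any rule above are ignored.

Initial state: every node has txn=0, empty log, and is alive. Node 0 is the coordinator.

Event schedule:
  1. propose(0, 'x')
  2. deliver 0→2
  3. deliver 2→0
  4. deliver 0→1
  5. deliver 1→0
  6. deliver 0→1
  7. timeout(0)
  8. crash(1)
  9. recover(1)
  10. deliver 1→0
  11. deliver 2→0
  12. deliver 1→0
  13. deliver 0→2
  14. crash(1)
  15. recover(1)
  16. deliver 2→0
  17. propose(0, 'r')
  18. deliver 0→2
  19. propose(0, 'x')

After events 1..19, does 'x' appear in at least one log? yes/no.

yes

1. propose(0,'x'):  <0:coor t1 ->
2. deliver 0→2:  <2:part t1 ->
3. deliver 2→0:  nop
4. deliver 0→1:  <1:part t1 ->
5. deliver 1→0:  <0:coor t1 x>
6. deliver 0→1:  <1:part t1 x>
7. timeout(0):  <0:coor t2 x>
8. crash(1):  <1:✗part t1 x>
9. recover(1):  <1:part t1 x>
10. deliver 1→0:  nop
11. deliver 2→0:  nop
12. deliver 1→0:  nop
13. deliver 0→2:  <2:part t1 x>
14. crash(1):  <1:✗part t1 x>
15. recover(1):  <1:part t1 x>
16. deliver 2→0:  nop
17. propose(0,'r'):  <0:coor t3 x>
18. deliver 0→2:  <2:part t2 x>
19. propose(0,'x'):  <0:coor t4 x>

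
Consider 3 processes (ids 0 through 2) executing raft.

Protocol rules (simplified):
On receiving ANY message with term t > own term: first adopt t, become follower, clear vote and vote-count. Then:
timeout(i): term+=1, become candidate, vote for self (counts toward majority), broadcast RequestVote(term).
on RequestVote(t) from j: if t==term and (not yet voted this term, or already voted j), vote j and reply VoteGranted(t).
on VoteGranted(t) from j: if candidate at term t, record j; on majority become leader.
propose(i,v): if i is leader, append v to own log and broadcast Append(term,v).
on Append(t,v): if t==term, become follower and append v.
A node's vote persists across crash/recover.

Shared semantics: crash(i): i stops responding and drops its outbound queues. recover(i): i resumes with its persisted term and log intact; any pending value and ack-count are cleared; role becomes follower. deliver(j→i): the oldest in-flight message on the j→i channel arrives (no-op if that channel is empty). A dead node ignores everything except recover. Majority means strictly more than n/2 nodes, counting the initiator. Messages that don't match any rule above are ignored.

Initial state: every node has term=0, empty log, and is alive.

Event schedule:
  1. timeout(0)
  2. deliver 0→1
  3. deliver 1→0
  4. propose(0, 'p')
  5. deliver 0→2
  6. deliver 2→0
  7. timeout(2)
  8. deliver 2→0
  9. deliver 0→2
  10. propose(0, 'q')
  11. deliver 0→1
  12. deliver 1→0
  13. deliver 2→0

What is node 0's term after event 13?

1. timeout(0):  <0:cand t1 ->
2. deliver 0→1:  <1:foll t1 ->
3. deliver 1→0:  <0:lead t1 ->
4. propose(0,'p'):  <0:lead t1 p>
5. deliver 0→2:  <2:foll t1 ->
6. deliver 2→0:  nop
7. timeout(2):  <2:cand t2 ->
8. deliver 2→0:  <0:foll t2 p>
9. deliver 0→2:  nop
10. propose(0,'q'):  nop
11. deliver 0→1:  <1:foll t1 p>
12. deliver 1→0:  nop
13. deliver 2→0:  nop

2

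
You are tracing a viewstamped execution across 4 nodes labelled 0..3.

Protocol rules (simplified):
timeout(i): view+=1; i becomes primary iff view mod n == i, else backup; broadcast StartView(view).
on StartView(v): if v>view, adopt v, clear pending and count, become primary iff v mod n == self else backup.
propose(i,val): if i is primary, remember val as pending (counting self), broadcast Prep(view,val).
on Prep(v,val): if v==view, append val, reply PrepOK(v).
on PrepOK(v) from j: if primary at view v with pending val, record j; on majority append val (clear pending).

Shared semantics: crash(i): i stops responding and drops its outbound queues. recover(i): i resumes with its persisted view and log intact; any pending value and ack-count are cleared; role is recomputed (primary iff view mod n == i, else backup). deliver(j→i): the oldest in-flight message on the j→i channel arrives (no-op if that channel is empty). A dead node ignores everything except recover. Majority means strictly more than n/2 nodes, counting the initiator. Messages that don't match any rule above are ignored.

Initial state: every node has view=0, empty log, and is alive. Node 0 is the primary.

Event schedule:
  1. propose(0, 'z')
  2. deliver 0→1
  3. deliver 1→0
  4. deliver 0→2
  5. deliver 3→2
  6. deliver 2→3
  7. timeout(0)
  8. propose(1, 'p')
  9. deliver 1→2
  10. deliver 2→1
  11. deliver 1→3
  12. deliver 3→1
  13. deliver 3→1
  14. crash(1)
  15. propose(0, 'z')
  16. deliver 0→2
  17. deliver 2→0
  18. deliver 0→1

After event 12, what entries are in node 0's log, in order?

[1] propose(0,'z') → ∅
[2] deliver 0→1 → N1(back v0 [z])
[3] deliver 1→0 → ∅
[4] deliver 0→2 → N2(back v0 [z])
[5] deliver 3→2 → ∅
[6] deliver 2→3 → ∅
[7] timeout(0) → N0(back v1 [-])
[8] propose(1,'p') → ∅
[9] deliver 1→2 → ∅
[10] deliver 2→1 → ∅
[11] deliver 1→3 → ∅
[12] deliver 3→1 → ∅

empty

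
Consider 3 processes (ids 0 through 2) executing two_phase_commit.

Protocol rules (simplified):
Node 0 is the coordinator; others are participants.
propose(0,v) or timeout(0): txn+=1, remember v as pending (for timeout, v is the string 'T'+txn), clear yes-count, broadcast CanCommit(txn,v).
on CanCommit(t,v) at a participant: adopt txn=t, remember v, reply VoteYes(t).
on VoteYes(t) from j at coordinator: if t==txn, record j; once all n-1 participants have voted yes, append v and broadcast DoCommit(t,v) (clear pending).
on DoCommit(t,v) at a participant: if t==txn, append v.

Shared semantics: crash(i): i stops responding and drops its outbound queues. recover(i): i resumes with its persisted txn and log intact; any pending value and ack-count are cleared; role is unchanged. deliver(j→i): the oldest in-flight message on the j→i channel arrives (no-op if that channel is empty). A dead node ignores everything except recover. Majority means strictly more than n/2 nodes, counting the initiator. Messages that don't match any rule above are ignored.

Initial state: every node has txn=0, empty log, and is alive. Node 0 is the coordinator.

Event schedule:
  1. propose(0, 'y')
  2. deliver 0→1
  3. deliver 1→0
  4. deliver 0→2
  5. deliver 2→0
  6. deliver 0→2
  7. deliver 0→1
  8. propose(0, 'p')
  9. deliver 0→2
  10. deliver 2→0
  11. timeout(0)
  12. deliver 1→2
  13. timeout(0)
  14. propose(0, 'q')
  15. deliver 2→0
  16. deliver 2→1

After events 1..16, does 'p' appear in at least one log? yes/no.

no

e1 propose(0,'y'): 0[coor,t=1,-]
e2 deliver 0→1: 1[part,t=1,-]
e3 deliver 1→0: ·
e4 deliver 0→2: 2[part,t=1,-]
e5 deliver 2→0: 0[coor,t=1,y]
e6 deliver 0→2: 2[part,t=1,y]
e7 deliver 0→1: 1[part,t=1,y]
e8 propose(0,'p'): 0[coor,t=2,y]
e9 deliver 0→2: 2[part,t=2,y]
e10 deliver 2→0: ·
e11 timeout(0): 0[coor,t=3,y]
e12 deliver 1→2: ·
e13 timeout(0): 0[coor,t=4,y]
e14 propose(0,'q'): 0[coor,t=5,y]
e15 deliver 2→0: ·
e16 deliver 2→1: ·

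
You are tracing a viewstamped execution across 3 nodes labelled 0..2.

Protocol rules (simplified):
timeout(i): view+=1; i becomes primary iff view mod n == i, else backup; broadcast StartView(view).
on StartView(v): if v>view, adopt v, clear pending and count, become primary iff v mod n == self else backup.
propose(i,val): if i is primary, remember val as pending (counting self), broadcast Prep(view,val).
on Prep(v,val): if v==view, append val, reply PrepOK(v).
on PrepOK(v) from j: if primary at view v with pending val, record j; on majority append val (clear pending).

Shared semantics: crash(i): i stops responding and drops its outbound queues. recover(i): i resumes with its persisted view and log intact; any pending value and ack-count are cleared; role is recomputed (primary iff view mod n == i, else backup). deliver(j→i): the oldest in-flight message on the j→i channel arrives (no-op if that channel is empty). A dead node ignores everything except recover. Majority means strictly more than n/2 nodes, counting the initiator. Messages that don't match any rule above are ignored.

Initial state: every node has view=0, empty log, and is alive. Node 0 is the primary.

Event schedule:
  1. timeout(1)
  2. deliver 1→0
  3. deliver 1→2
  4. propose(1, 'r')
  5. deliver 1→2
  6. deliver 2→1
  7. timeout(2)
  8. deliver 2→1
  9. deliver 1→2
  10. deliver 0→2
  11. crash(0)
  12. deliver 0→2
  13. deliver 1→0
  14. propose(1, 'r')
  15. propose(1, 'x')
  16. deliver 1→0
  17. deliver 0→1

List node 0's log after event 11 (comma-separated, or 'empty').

1. timeout(1):  <1:prim v1 ->
2. deliver 1→0:  <0:back v1 ->
3. deliver 1→2:  <2:back v1 ->
4. propose(1,'r'):  nop
5. deliver 1→2:  <2:back v1 r>
6. deliver 2→1:  <1:prim v1 r>
7. timeout(2):  <2:prim v2 r>
8. deliver 2→1:  <1:back v2 r>
9. deliver 1→2:  nop
10. deliver 0→2:  nop
11. crash(0):  <0:✗back v1 ->

empty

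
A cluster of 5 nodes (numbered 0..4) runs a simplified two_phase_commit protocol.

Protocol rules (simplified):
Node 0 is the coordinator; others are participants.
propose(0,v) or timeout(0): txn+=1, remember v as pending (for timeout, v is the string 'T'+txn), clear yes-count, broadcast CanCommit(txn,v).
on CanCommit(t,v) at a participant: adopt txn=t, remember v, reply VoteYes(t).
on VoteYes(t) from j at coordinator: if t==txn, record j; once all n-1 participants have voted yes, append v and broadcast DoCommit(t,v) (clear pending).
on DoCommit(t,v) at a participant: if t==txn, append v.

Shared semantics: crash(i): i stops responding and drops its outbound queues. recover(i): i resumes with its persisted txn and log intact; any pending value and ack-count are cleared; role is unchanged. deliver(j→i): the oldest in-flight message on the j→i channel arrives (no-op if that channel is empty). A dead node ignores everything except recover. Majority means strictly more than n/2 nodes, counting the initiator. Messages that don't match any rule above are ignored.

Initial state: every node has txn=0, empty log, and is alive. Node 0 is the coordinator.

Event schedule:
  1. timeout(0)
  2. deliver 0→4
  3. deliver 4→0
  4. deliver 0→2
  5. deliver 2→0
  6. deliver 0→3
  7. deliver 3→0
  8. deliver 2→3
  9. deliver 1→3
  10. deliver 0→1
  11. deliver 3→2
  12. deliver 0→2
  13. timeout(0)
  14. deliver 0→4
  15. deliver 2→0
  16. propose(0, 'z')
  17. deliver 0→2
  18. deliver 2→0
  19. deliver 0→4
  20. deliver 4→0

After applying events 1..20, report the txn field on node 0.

3

step 1 timeout(0): 0={coor,t=1,log=-}
step 2 deliver 0→4: 4={part,t=1,log=-}
step 3 deliver 4→0: —
step 4 deliver 0→2: 2={part,t=1,log=-}
step 5 deliver 2→0: —
step 6 deliver 0→3: 3={part,t=1,log=-}
step 7 deliver 3→0: —
step 8 deliver 2→3: —
step 9 deliver 1→3: —
step 10 deliver 0→1: 1={part,t=1,log=-}
step 11 deliver 3→2: —
step 12 deliver 0→2: —
step 13 timeout(0): 0={coor,t=2,log=-}
step 14 deliver 0→4: 4={part,t=2,log=-}
step 15 deliver 2→0: —
step 16 propose(0,'z'): 0={coor,t=3,log=-}
step 17 deliver 0→2: 2={part,t=2,log=-}
step 18 deliver 2→0: —
step 19 deliver 0→4: 4={part,t=3,log=-}
step 20 deliver 4→0: —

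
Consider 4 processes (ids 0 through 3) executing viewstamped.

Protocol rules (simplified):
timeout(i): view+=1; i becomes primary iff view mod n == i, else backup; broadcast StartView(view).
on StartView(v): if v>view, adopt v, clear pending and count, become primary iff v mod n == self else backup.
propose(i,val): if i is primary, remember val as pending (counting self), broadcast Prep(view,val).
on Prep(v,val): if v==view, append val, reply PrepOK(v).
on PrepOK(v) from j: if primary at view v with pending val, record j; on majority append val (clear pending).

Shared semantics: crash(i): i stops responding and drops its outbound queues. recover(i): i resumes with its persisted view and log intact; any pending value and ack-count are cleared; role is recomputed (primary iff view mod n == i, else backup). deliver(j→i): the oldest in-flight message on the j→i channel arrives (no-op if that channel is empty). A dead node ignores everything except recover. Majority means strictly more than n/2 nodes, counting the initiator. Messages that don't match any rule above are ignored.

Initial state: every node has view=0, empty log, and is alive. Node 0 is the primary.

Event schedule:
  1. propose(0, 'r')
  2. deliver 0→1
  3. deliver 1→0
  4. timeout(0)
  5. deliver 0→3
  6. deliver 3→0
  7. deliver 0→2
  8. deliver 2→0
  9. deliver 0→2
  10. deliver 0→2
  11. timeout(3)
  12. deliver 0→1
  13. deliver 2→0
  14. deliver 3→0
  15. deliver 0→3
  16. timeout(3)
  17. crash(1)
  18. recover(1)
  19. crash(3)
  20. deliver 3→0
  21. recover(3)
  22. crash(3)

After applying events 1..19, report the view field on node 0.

1

e1 propose(0,'r'): ·
e2 deliver 0→1: 1[back,v=0,r]
e3 deliver 1→0: ·
e4 timeout(0): 0[back,v=1,-]
e5 deliver 0→3: 3[back,v=0,r]
e6 deliver 3→0: ·
e7 deliver 0→2: 2[back,v=0,r]
e8 deliver 2→0: ·
e9 deliver 0→2: 2[back,v=1,r]
e10 deliver 0→2: ·
e11 timeout(3): 3[back,v=1,r]
e12 deliver 0→1: 1[prim,v=1,r]
e13 deliver 2→0: ·
e14 deliver 3→0: ·
e15 deliver 0→3: ·
e16 timeout(3): 3[back,v=2,r]
e17 crash(1): 1[✗prim,v=1,r]
e18 recover(1): 1[prim,v=1,r]
e19 crash(3): 3[✗back,v=2,r]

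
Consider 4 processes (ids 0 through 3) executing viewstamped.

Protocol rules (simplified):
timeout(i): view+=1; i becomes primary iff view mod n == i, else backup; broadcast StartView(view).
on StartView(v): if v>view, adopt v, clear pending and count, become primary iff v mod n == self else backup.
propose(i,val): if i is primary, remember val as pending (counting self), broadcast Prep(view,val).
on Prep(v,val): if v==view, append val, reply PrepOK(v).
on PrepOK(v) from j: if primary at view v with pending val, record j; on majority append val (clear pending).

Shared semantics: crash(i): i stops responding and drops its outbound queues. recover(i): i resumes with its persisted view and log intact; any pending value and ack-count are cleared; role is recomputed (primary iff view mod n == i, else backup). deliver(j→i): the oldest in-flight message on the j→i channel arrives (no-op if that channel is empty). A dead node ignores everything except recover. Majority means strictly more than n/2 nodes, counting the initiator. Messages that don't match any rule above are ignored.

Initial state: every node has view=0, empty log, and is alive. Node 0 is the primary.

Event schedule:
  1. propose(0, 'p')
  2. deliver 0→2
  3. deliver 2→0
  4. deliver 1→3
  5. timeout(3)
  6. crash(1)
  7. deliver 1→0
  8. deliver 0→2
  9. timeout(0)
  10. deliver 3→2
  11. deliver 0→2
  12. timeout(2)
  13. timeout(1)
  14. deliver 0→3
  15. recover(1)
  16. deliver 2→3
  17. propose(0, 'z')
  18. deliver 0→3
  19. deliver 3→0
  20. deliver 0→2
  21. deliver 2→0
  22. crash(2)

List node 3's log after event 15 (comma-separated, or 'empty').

step 1 propose(0,'p'): —
step 2 deliver 0→2: 2={back,v=0,log=p}
step 3 deliver 2→0: —
step 4 deliver 1→3: —
step 5 timeout(3): 3={back,v=1,log=-}
step 6 crash(1): 1={✗back,v=0,log=-}
step 7 deliver 1→0: —
step 8 deliver 0→2: —
step 9 timeout(0): 0={back,v=1,log=-}
step 10 deliver 3→2: 2={back,v=1,log=p}
step 11 deliver 0→2: —
step 12 timeout(2): 2={prim,v=2,log=p}
step 13 timeout(1): —
step 14 deliver 0→3: —
step 15 recover(1): 1={back,v=0,log=-}

empty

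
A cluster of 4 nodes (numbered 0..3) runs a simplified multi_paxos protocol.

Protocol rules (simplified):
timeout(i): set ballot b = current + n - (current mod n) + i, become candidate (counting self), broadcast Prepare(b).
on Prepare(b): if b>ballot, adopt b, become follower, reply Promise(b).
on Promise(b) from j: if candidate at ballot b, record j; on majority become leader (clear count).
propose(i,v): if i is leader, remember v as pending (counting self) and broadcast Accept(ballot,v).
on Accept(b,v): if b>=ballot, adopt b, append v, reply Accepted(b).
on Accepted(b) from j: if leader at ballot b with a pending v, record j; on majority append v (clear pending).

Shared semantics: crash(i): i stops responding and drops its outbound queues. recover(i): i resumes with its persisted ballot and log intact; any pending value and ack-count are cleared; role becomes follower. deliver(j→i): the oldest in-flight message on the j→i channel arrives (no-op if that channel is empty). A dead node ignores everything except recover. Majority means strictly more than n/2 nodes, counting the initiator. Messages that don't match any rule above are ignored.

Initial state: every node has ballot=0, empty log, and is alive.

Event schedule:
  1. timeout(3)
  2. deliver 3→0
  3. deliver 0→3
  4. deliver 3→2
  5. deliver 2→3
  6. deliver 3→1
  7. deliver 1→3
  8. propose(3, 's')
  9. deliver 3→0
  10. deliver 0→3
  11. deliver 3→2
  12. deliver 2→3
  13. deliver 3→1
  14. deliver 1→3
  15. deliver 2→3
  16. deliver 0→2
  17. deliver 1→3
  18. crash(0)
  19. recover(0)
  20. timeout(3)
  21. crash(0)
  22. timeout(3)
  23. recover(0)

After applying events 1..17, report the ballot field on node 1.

after 1 — timeout(3): n3:cand/b7/[-]
after 2 — deliver 3→0: n0:foll/b7/[-]
after 3 — deliver 0→3: ·
after 4 — deliver 3→2: n2:foll/b7/[-]
after 5 — deliver 2→3: n3:lead/b7/[-]
after 6 — deliver 3→1: n1:foll/b7/[-]
after 7 — deliver 1→3: ·
after 8 — propose(3,'s'): ·
after 9 — deliver 3→0: n0:foll/b7/[s]
after 10 — deliver 0→3: ·
after 11 — deliver 3→2: n2:foll/b7/[s]
after 12 — deliver 2→3: n3:lead/b7/[s]
after 13 — deliver 3→1: n1:foll/b7/[s]
after 14 — deliver 1→3: ·
after 15 — deliver 2→3: ·
after 16 — deliver 0→2: ·
after 17 — deliver 1→3: ·

7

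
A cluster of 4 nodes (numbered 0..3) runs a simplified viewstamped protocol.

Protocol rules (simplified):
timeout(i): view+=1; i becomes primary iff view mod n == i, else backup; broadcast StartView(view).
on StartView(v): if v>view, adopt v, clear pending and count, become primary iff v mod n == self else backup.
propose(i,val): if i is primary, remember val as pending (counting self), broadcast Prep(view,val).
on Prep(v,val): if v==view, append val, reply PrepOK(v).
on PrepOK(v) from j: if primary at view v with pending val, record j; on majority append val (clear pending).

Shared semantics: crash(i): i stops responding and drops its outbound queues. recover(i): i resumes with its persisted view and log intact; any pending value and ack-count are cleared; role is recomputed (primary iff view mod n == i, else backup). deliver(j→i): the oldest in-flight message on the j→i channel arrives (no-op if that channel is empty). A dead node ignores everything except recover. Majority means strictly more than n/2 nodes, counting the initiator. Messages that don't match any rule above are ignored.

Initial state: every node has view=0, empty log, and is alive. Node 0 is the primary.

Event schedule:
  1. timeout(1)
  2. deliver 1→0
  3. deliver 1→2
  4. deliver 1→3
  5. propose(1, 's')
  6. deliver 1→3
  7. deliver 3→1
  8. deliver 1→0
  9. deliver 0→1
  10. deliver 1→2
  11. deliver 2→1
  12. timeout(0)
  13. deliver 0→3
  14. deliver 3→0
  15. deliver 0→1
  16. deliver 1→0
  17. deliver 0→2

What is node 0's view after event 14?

[1] timeout(1) → N1(prim v1 [-])
[2] deliver 1→0 → N0(back v1 [-])
[3] deliver 1→2 → N2(back v1 [-])
[4] deliver 1→3 → N3(back v1 [-])
[5] propose(1,'s') → ∅
[6] deliver 1→3 → N3(back v1 [s])
[7] deliver 3→1 → ∅
[8] deliver 1→0 → N0(back v1 [s])
[9] deliver 0→1 → N1(prim v1 [s])
[10] deliver 1→2 → N2(back v1 [s])
[11] deliver 2→1 → ∅
[12] timeout(0) → N0(back v2 [s])
[13] deliver 0→3 → N3(back v2 [s])
[14] deliver 3→0 → ∅

2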